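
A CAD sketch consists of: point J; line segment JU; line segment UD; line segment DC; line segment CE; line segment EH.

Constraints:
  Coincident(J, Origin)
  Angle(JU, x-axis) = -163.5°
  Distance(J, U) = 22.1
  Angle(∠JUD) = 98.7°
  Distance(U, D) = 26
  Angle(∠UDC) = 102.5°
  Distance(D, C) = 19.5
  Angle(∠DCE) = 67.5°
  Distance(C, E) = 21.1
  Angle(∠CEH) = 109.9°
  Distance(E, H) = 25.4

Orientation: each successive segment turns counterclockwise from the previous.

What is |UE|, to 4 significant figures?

18.04

∠UDC = 102.5° gives DC at -4.700° from the x-axis; with |DC| = 19.5, C = (1.773, -33.63). ∠DCE = 67.5° gives CE at 107.8° from the x-axis; with |CE| = 21.1, E = (-4.677, -13.54). Then |UE| = |E − U| = 18.04.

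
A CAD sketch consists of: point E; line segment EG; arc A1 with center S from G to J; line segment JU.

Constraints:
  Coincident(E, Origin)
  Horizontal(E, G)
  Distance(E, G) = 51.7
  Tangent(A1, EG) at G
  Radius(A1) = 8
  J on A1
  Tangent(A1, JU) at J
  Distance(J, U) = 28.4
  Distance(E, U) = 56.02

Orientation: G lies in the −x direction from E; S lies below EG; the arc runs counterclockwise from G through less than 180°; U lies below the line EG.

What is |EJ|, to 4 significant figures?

59.69

Checks: |SJ| = 8.000 ✓; ∠(SJ, JU) = 90.00° ✓; |JU| = 28.40 ✓; |EU| = 56.02 ✓.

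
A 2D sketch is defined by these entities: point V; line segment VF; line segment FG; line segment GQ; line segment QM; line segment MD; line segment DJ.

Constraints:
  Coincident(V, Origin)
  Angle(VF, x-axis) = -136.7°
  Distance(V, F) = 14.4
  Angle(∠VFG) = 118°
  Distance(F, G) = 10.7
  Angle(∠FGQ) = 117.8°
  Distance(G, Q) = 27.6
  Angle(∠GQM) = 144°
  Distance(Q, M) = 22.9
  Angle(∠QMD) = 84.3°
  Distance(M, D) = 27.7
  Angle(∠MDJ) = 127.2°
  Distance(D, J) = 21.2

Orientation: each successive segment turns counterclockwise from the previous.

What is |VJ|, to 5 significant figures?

11.631

V is at the origin; VF runs at -136.7° with length 14.4, so F = (-10.480, -9.8758). ∠VFG = 118.0° gives FG at -74.700° from the x-axis; with |FG| = 10.7, G = (-7.6565, -20.197). ∠FGQ = 117.8° gives GQ at -12.500° from the x-axis; with |GQ| = 27.6, Q = (19.289, -26.170). ∠GQM = 144.0° gives QM at 23.500° from the x-axis; with |QM| = 22.9, M = (40.290, -17.039). ∠QMD = 84.3° gives MD at 119.20° from the x-axis; with |MD| = 27.7, D = (26.776, 7.1410). ∠MDJ = 127.2° gives DJ at 172.00° from the x-axis; with |DJ| = 21.2, J = (5.7826, 10.091). Then |VJ| = |J − V| = 11.631.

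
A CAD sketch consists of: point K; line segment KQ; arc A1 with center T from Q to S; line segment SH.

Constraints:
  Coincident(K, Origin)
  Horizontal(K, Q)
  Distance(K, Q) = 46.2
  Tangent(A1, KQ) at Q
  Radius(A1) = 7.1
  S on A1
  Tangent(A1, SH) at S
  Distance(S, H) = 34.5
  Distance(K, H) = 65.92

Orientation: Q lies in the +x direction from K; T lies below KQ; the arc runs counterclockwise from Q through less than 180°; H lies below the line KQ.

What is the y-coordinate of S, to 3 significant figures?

-9.43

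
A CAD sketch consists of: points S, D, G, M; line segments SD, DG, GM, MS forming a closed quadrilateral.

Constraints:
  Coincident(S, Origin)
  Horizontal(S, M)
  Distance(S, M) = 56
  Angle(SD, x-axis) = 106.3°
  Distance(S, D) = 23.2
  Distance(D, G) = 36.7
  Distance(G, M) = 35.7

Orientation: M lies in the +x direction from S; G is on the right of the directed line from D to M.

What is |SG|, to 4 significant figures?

20.58

Checks: |DG| = 36.70 ✓; |GM| = 35.70 ✓.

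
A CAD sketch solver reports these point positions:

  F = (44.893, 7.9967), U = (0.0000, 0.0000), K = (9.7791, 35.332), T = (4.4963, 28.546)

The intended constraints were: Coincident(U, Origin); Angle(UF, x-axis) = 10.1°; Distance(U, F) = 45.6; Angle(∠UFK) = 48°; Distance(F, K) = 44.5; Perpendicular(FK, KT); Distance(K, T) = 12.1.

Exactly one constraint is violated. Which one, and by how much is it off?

Distance(K, T) = 12.1 — off by 3.50.

U = (0.00, 0.00) ✓; UF at 10.10° ✓; |UF| = 45.60 ✓; ∠UFK = 48.00° ✓; |FK| = 44.50 ✓; ∠(FK, KT) = 90.00° ✓; |KT| = 8.600 ✗.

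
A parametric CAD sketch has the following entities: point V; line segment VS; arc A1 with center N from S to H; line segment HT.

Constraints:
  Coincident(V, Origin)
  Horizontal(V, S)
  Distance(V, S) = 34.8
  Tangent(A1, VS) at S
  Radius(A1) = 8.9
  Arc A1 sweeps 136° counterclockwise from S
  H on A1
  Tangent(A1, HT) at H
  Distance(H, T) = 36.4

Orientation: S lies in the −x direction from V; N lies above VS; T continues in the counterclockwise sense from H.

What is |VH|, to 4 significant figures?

32.45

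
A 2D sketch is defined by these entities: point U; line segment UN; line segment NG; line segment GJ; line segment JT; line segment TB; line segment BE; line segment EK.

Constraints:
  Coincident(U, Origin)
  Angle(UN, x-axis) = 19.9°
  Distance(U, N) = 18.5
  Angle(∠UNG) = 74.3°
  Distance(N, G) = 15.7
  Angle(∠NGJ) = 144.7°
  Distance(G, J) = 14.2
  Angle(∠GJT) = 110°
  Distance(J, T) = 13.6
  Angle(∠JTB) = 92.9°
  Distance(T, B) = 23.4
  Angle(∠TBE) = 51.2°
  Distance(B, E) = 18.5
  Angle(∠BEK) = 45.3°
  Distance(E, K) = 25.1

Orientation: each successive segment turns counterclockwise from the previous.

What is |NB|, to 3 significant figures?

16.3

U is at the origin; UN runs at 19.9° with length 18.5, so N = (17.4, 6.30). ∠UNG = 74.3° gives NG at 126° from the x-axis; with |NG| = 15.7, G = (8.26, 19.1). ∠NGJ = 144.7° gives GJ at 161° from the x-axis; with |GJ| = 14.2, J = (-5.16, 23.7). ∠GJT = 110.0° gives JT at -129° from the x-axis; with |JT| = 13.6, T = (-13.7, 13.2). ∠JTB = 92.9° gives TB at -42.0° from the x-axis; with |TB| = 23.4, B = (3.65, -2.50). Then |NB| = |B − N| = 16.3.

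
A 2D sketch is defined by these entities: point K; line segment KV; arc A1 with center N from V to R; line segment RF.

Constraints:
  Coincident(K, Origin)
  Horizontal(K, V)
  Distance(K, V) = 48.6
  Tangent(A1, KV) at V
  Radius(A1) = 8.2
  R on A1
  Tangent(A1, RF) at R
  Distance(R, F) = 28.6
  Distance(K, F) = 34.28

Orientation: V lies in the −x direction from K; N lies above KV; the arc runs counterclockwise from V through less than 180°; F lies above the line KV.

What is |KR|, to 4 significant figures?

42.46

Checks: |NV| = 8.200 ✓; |NR| = 8.200 ✓; ∠(NR, RF) = 90.00° ✓; |RF| = 28.60 ✓; |KF| = 34.28 ✓.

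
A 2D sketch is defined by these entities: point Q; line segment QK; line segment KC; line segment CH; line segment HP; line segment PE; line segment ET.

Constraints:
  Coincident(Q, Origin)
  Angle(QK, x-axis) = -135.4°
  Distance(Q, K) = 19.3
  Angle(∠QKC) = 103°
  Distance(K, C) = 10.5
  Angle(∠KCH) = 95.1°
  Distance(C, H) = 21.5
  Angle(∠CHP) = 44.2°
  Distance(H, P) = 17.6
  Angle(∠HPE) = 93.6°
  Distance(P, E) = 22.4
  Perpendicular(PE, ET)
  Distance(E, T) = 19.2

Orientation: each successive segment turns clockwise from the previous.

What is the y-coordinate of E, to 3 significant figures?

-13.5

Q is at the origin; QK runs at -135.4° with length 19.3, so K = (-13.7, -13.6). ∠QKC = 103.0° gives KC at 148° from the x-axis; with |KC| = 10.5, C = (-22.6, -7.93). ∠KCH = 95.1° gives CH at 62.7° from the x-axis; with |CH| = 21.5, H = (-12.7, 11.2). ∠CHP = 44.2° gives HP at -73.1° from the x-axis; with |HP| = 17.6, P = (-7.63, -5.66). ∠HPE = 93.6° gives PE at -160° from the x-axis; with |PE| = 22.4, E = (-28.6, -13.5). So E.y = -13.5.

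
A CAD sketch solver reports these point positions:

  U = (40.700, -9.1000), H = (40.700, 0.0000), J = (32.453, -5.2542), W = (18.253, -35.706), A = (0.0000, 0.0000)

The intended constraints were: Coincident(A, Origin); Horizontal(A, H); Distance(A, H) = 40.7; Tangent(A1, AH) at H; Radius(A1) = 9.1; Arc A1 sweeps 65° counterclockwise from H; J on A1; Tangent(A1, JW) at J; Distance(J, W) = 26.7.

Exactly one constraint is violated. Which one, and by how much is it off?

Distance(J, W) = 26.7 — off by 6.90.

A = (0.00, 0.00) ✓; A.y = 0.00, H.y = 0.00 ✓; |AH| = 40.70 ✓; ∠(UH, HA) = 90.00° ✓; |UH| = 9.100 ✓; bearing(U→J) − bearing(U→H) = 65.00° ✓; |UJ| = 9.100 ✓; ∠(UJ, JW) = 90.00° ✓; |JW| = 33.60 ✗.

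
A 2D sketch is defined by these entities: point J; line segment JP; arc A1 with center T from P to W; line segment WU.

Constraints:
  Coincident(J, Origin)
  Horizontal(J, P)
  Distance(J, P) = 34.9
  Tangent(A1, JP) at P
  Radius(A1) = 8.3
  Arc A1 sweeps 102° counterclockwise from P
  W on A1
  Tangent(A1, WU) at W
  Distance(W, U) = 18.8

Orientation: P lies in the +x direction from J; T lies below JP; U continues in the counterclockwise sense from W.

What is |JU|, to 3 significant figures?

41.8

J is at the origin; J and P share the same y with |JP| = 34.9 and P on the +x side, so P = (34.9, 0.00). Since A1 is tangent to JP there, TP ⟂ JP, so T = P + (0, -8.3) = (34.9, -8.30). On A1, P sits at bearing 90° from T; a 102° counterclockwise sweep puts W at bearing 192°, so W = T + 8.3·(cos 192°, sin 192°) = (26.8, -10.0). Tangency of A1 to WU means the radius TW is perpendicular to WU, so WU runs along (−sin 192°, cos 192°); with |WU| = 18.8, U = (30.7, -28.4). Then |JU| = |U − J| = 41.8.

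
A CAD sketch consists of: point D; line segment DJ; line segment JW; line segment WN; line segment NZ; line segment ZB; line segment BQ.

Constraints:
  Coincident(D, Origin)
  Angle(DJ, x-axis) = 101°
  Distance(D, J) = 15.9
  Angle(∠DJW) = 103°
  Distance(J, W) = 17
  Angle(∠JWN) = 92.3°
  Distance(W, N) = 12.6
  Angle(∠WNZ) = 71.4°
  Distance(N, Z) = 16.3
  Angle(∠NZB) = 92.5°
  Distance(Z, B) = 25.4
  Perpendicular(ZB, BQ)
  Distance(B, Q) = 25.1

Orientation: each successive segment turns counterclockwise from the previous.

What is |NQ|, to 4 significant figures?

27.56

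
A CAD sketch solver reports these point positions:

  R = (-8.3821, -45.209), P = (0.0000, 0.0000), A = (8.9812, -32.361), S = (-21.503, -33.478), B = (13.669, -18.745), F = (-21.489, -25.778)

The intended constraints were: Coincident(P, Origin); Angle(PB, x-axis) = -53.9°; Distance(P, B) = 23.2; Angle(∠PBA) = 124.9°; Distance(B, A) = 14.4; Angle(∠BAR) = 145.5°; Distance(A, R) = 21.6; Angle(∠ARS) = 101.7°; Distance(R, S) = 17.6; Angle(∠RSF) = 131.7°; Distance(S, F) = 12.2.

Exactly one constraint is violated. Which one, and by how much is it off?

Distance(S, F) = 12.2 — off by 4.50.

P = (0.00, 0.00) ✓; PB at -53.90° ✓; |PB| = 23.20 ✓; ∠PBA = 124.9° ✓; |BA| = 14.40 ✓; ∠BAR = 145.5° ✓; |AR| = 21.60 ✓; ∠ARS = 101.7° ✓; |RS| = 17.60 ✓; ∠RSF = 131.7° ✓; |SF| = 7.700 ✗.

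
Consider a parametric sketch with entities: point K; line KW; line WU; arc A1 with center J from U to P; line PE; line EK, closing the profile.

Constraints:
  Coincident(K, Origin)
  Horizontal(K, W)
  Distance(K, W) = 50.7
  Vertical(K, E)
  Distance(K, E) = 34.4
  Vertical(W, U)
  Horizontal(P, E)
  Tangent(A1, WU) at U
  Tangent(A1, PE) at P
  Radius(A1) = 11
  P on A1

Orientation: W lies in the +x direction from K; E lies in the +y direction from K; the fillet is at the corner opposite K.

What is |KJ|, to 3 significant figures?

46.1

K and E share the same x with |KE| = 34.4 and E on the +y side, so E = (0.00, 34.4). The virtual corner opposite K is at (50.7, 34.4). The tangent condition forces JU to be normal to WU and since A1 is tangent to PE there, JP ⟂ PE, with radius 11.0, so the center J sits 11.0 in from both sides at J = (39.7, 23.4). Then |KJ| = |J − K| = 46.1.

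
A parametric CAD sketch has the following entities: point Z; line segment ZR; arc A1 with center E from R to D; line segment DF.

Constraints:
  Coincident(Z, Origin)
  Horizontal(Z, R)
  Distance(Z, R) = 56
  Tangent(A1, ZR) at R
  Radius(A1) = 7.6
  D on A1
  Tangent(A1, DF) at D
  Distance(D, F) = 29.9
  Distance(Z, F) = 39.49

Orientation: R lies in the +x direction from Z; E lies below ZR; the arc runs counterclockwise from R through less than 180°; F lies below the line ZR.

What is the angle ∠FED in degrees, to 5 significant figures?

75.739°

Checks: |ZR| = 56.00 ✓; |ED| = 7.600 ✓; ∠(ED, DF) = 90.00° ✓; |DF| = 29.90 ✓; |ZF| = 39.49 ✓.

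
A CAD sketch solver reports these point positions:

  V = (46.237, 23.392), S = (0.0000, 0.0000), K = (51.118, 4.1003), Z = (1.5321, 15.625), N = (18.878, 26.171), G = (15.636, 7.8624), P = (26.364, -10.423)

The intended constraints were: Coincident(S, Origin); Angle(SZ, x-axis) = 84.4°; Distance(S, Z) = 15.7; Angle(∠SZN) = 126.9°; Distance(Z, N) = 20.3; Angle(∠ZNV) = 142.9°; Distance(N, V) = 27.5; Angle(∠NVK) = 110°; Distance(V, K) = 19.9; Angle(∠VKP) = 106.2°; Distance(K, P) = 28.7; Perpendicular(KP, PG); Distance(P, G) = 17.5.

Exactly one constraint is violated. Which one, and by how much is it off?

Distance(P, G) = 17.5 — off by 3.70.

S = (0.00, 0.00) ✓; SZ at 84.40° ✓; |SZ| = 15.70 ✓; ∠SZN = 126.9° ✓; |ZN| = 20.30 ✓; ∠ZNV = 142.9° ✓; |NV| = 27.50 ✓; ∠NVK = 110.0° ✓; |VK| = 19.90 ✓; ∠VKP = 106.2° ✓; |KP| = 28.70 ✓; ∠(KP, PG) = 90.00° ✓; |PG| = 21.20 ✗.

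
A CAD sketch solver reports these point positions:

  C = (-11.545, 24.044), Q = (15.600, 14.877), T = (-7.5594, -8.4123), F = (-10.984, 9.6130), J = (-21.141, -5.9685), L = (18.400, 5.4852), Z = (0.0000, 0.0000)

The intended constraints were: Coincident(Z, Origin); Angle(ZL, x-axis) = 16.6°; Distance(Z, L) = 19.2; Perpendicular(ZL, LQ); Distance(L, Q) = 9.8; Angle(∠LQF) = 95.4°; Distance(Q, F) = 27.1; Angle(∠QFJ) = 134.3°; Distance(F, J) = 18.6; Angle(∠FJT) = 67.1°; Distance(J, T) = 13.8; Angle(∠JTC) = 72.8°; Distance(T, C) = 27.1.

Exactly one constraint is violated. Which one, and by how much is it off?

Distance(T, C) = 27.1 — off by 5.60.

Z = (0.00, 0.00) ✓; ZL at 16.60° ✓; |ZL| = 19.20 ✓; ∠(ZL, LQ) = 90.00° ✓; |LQ| = 9.800 ✓; ∠LQF = 95.40° ✓; |QF| = 27.10 ✓; ∠QFJ = 134.3° ✓; |FJ| = 18.60 ✓; ∠FJT = 67.10° ✓; |JT| = 13.80 ✓; ∠JTC = 72.80° ✓; |TC| = 32.70 ✗.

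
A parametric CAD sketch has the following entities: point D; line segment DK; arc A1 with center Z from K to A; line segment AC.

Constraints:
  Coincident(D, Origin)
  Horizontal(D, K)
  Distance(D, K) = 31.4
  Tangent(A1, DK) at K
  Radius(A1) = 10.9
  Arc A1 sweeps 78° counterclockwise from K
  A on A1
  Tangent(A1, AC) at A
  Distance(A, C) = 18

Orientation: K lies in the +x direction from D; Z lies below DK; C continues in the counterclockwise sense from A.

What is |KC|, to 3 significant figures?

29.9

On A1, K sits at bearing 90° from Z; a 78° counterclockwise sweep puts A at bearing 168°, so A = Z + 10.9·(cos 168°, sin 168°) = (20.7, -8.63). Since A1 is tangent to AC there, ZA ⟂ AC, so AC runs along (−sin 168°, cos 168°); with |AC| = 18.0, C = (17.0, -26.2). Then |KC| = |C − K| = 29.9.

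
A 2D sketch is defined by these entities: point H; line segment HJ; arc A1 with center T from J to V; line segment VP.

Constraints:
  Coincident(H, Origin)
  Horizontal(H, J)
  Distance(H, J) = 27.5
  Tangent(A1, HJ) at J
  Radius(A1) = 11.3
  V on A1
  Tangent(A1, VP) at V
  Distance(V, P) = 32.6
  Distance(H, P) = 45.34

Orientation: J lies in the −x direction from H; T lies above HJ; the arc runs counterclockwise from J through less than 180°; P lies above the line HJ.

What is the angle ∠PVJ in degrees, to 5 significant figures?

136.87°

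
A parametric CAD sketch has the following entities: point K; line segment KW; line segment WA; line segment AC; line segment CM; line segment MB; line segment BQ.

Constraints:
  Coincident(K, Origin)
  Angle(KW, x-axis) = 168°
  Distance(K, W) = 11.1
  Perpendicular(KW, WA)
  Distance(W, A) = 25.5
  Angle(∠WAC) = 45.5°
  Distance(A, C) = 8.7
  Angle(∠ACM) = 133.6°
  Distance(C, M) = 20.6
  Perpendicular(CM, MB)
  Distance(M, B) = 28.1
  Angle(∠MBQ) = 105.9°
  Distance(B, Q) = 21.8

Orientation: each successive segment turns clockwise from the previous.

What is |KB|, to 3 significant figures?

33.3

K is at the origin; KW runs at 168.0° with length 11.1, so W = (-10.9, 2.31). KW ⟂ WA, so WA runs at 78.0°; with |WA| = 25.5, A = (-5.56, 27.3). ∠WAC = 45.5° gives AC at -56.5° from the x-axis; with |AC| = 8.7, C = (-0.754, 20.0). ∠ACM = 133.6° gives CM at -103° from the x-axis; with |CM| = 20.6, M = (-5.35, -0.0843). CM ⟂ MB, so MB runs at 167°; with |MB| = 28.1, B = (-32.7, 6.19). Then |KB| = |B − K| = 33.3.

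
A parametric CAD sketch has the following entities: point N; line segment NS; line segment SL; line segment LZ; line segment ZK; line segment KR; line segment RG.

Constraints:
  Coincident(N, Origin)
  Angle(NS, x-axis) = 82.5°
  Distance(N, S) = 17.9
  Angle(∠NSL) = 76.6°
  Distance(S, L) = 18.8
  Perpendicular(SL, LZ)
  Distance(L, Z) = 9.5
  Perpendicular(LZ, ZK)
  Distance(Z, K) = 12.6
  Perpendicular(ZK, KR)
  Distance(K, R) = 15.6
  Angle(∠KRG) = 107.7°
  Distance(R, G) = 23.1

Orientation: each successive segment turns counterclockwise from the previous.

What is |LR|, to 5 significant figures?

13.999

N is at the origin; NS runs at 82.5° with length 17.9, so S = (2.3364, 17.747). ∠NSL = 76.6° gives SL at -174.10° from the x-axis; with |SL| = 18.8, L = (-16.364, 15.814). The perpendicularity gives LZ at right angles to SL, so LZ runs at -84.100°; with |LZ| = 9.5, Z = (-15.387, 6.3647). LZ is perpendicular to ZK, so ZK runs at 5.9000°; with |ZK| = 12.6, K = (-2.8542, 7.6599). ZK ⟂ KR, so KR runs at 95.900°; with |KR| = 15.6, R = (-4.4578, 23.177). Then |LR| = |R − L| = 13.999.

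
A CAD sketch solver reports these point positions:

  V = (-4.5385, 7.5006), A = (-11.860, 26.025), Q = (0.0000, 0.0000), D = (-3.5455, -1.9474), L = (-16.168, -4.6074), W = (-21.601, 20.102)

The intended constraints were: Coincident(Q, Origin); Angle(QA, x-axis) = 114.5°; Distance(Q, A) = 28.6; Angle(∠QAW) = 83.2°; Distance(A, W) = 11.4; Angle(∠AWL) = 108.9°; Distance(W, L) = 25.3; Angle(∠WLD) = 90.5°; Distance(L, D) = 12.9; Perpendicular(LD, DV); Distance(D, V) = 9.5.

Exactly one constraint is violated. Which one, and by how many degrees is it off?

Perpendicular(LD, DV) — off by 5.90°.

Q = (0.00, 0.00) ✓; QA at 114.5° ✓; |QA| = 28.60 ✓; ∠QAW = 83.20° ✓; |AW| = 11.40 ✓; ∠AWL = 108.9° ✓; |WL| = 25.30 ✓; ∠WLD = 90.50° ✓; |LD| = 12.90 ✓; ∠(LD, DV) = 84.10° ✗; |DV| = 9.500 ✓.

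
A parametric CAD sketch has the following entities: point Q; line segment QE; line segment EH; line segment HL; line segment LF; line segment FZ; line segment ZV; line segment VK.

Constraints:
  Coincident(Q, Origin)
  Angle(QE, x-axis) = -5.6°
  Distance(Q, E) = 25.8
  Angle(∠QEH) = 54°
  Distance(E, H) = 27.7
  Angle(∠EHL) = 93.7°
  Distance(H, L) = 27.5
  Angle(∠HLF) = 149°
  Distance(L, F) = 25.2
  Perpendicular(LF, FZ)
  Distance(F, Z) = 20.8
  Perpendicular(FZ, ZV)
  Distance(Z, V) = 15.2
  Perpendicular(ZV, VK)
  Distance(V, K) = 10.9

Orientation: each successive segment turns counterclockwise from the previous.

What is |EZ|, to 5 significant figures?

40.300

∠HLF = 149.0° gives LF at -122.30° from the x-axis; with |LF| = 25.2, F = (-26.374, -12.283). LF ⟂ FZ, so FZ runs at -32.300°; with |FZ| = 20.8, Z = (-8.7922, -23.397). Then |EZ| = |Z − E| = 40.300.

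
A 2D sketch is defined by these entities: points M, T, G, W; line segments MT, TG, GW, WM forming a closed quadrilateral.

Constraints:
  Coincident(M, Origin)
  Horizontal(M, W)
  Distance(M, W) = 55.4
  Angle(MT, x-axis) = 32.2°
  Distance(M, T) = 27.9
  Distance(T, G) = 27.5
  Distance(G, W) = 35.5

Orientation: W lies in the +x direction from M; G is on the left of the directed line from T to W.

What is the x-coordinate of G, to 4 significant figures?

43.79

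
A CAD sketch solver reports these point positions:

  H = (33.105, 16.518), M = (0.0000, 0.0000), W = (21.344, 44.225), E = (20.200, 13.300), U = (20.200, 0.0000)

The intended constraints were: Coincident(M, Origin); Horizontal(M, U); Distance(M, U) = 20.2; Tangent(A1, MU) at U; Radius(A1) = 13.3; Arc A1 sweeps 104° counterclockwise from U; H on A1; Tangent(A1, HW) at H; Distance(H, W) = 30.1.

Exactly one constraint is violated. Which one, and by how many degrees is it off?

Tangent(A1, HW) at H — off by 9.00°.

M = (0.00, 0.00) ✓; M.y = 0.00, U.y = 0.00 ✓; |MU| = 20.20 ✓; ∠(EU, UM) = 90.00° ✓; |EU| = 13.30 ✓; bearing(E→H) − bearing(E→U) = 104.0° ✓; |EH| = 13.30 ✓; ∠(EH, HW) = 81.00° ✗; |HW| = 30.10 ✓.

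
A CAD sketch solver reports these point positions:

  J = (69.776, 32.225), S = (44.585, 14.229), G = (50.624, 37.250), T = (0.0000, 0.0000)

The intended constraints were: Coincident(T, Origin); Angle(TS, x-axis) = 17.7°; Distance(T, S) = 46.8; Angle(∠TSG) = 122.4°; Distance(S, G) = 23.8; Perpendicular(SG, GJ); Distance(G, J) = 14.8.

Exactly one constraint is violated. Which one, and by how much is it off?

Distance(G, J) = 14.8 — off by 5.00.

T = (0.00, 0.00) ✓; TS at 17.70° ✓; |TS| = 46.80 ✓; ∠TSG = 122.4° ✓; |SG| = 23.80 ✓; ∠(SG, GJ) = 90.00° ✓; |GJ| = 19.80 ✗.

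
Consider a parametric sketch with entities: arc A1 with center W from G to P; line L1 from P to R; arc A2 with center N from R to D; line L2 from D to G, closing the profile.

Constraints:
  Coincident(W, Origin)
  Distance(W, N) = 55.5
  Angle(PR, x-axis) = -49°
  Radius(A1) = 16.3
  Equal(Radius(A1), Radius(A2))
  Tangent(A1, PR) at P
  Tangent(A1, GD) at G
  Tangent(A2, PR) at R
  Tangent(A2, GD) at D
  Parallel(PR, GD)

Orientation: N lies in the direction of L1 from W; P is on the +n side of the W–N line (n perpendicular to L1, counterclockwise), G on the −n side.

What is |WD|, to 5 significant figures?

57.844

Tangency of A1 to both parallel lines with radius 16.3 puts P and G at W ± 16.3·n: P = (12.302, 10.694), G = (-12.302, -10.694). Equal radii place R and D the same way about N: R = N + 16.3·n = (48.713, -31.193), D = N − 16.3·n = (24.110, -52.580). Then |WD| = |D − W| = 57.844.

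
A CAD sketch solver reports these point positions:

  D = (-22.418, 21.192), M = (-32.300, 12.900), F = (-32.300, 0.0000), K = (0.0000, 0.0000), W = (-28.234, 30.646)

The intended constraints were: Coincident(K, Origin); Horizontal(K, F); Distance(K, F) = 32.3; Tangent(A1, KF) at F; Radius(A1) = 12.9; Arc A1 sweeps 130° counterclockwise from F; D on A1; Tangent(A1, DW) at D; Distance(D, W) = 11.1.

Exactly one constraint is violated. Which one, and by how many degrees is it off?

Tangent(A1, DW) at D — off by 8.40°.

K = (0.00, 0.00) ✓; K.y = 0.00, F.y = 0.00 ✓; |KF| = 32.30 ✓; ∠(MF, FK) = 90.00° ✓; |MF| = 12.90 ✓; bearing(M→D) − bearing(M→F) = 130.0° ✓; |MD| = 12.90 ✓; ∠(MD, DW) = 98.40° ✗; |DW| = 11.10 ✓.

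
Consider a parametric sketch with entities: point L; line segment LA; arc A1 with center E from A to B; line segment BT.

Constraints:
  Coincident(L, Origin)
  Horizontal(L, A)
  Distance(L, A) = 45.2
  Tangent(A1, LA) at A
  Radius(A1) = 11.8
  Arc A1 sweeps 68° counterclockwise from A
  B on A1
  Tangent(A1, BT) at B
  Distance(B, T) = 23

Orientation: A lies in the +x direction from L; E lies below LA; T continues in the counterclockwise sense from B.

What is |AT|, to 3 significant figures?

34.7

L is at the origin; L and A share the same y with |LA| = 45.2 and A on the +x side, so A = (45.2, 0.00). Tangency of A1 to LA means the radius EA is perpendicular to LA, so E = A + (0, -11.8) = (45.2, -11.8). On A1, A sits at bearing 90° from E; a 68° counterclockwise sweep puts B at bearing 158°, so B = E + 11.8·(cos 158°, sin 158°) = (34.3, -7.38). The tangent condition forces EB to be normal to BT, so BT runs along (−sin 158°, cos 158°); with |BT| = 23.0, T = (25.6, -28.7). Then |AT| = |T − A| = 34.7.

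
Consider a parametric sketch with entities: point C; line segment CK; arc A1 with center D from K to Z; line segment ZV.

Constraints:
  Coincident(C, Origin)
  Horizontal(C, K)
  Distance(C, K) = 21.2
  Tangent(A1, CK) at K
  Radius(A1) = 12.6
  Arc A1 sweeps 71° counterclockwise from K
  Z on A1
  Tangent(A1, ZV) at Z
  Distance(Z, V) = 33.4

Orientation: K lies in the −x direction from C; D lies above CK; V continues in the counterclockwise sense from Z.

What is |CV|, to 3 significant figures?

40.1

On A1, K sits at bearing -90° from D; a 71° counterclockwise sweep puts Z at bearing -19°, so Z = D + 12.6·(cos -19°, sin -19°) = (-9.29, 8.50). The tangent condition forces DZ to be normal to ZV, so ZV runs along (−sin -19°, cos -19°); with |ZV| = 33.4, V = (1.59, 40.1). Then |CV| = |V − C| = 40.1.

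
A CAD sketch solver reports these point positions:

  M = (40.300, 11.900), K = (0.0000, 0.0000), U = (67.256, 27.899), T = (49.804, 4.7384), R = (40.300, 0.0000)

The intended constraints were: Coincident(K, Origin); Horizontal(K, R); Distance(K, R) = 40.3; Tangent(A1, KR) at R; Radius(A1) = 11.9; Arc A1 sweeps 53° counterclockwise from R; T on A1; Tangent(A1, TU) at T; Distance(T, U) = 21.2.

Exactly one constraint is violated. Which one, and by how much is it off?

Distance(T, U) = 21.2 — off by 7.80.

K = (0.00, 0.00) ✓; K.y = 0.00, R.y = 0.00 ✓; |KR| = 40.30 ✓; ∠(MR, RK) = 90.00° ✓; |MR| = 11.90 ✓; bearing(M→T) − bearing(M→R) = 53.00° ✓; |MT| = 11.90 ✓; ∠(MT, TU) = 90.00° ✓; |TU| = 29.00 ✗.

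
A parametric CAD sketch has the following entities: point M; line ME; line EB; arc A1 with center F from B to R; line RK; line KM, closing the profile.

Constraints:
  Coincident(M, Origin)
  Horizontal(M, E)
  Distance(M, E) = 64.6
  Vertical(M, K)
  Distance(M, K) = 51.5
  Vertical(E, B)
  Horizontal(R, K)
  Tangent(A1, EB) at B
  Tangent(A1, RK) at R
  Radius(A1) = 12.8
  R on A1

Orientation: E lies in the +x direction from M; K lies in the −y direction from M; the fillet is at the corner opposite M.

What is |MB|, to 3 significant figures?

75.3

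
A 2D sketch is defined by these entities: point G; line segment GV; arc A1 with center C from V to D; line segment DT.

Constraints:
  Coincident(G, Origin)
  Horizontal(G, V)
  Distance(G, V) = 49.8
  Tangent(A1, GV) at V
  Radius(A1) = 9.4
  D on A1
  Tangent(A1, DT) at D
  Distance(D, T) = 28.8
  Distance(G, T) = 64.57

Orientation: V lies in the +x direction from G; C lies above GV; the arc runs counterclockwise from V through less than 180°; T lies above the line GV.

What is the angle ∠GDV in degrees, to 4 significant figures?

41.45°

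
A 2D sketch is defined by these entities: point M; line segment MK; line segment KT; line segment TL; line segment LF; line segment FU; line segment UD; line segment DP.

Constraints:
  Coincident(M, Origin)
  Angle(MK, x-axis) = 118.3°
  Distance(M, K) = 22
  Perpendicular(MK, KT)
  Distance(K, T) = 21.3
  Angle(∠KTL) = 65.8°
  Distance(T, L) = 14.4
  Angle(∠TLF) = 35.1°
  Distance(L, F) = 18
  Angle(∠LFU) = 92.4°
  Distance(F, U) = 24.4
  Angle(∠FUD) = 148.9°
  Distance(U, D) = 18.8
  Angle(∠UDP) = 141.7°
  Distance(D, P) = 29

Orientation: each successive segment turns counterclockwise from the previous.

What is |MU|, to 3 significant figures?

48.1

∠TLF = 35.1° gives LF at 107° from the x-axis; with |LF| = 18.0, F = (-23.1, 17.7). ∠LFU = 92.4° gives FU at -165° from the x-axis; with |FU| = 24.4, U = (-46.7, 11.4). Then |MU| = |U − M| = 48.1.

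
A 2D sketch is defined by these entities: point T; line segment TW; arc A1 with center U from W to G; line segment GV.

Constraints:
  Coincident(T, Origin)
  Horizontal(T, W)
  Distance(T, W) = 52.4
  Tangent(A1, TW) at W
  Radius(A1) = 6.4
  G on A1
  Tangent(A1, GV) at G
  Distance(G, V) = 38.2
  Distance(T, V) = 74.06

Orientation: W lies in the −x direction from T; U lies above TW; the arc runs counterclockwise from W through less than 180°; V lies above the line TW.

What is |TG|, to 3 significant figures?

47.2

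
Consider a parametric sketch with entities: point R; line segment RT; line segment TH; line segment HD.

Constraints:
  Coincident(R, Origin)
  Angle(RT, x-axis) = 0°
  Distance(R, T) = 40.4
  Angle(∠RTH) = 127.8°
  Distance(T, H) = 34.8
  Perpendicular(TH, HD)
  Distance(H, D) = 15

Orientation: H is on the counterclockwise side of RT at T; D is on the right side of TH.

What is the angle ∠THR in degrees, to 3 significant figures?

28.2°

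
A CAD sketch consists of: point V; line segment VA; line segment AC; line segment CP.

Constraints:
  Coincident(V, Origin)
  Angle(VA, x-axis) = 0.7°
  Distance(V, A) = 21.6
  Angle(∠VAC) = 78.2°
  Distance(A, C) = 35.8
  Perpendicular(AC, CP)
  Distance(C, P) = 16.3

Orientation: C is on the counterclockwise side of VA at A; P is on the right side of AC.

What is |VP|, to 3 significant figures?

48.9

∠VAC = 78.2°, so AC runs at 0.7° + (180° − 78.2°) = 102° from the x-axis; with |AC| = 35.8, C = A + 35.8·(cos 102°, sin 102°) = (13.8, 35.2). AC ⟂ CP; with |CP| = 16.3 on the right of AC, P = C + 16.3·(0.976, 0.216) = (29.8, 38.7). Then |VP| = |P − V| = 48.9.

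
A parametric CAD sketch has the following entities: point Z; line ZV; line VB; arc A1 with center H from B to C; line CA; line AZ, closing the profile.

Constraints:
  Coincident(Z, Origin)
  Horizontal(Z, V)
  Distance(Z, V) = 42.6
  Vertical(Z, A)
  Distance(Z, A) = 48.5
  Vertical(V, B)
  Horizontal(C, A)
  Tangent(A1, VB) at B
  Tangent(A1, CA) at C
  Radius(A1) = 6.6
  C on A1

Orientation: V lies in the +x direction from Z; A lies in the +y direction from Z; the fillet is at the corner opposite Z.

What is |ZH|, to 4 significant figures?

55.24

Z is at the origin; Z and V share the same y with |ZV| = 42.6 and V on the +x side, so V = (42.60, 0.000). ZA is vertical with |ZA| = 48.5 and A on the +y side, so A = (0.000, 48.50). The virtual corner opposite Z is at (42.60, 48.50). Since A1 is tangent to VB there, HB ⟂ VB and the tangent condition forces HC to be normal to CA, with radius 6.6, so the center H sits 6.6 in from both sides at H = (36.00, 41.90). Then |ZH| = |H − Z| = 55.24.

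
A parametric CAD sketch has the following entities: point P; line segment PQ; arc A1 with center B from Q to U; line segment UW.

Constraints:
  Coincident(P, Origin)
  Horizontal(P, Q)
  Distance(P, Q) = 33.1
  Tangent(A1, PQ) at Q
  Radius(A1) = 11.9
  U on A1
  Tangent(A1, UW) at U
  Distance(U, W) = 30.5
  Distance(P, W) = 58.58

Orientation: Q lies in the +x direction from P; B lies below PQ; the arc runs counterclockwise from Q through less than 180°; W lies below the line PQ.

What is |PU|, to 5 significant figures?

29.089

Checks: |BU| = 11.90 ✓; ∠(BU, UW) = 90.00° ✓; |UW| = 30.50 ✓; |PW| = 58.58 ✓.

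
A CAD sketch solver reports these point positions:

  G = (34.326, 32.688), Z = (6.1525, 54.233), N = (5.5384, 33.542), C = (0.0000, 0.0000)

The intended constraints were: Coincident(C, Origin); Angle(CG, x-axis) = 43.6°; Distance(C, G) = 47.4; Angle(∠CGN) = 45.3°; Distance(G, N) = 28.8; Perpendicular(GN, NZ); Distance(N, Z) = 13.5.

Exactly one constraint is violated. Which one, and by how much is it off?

Distance(N, Z) = 13.5 — off by 7.20.

C = (0.00, 0.00) ✓; CG at 43.60° ✓; |CG| = 47.40 ✓; ∠CGN = 45.30° ✓; |GN| = 28.80 ✓; ∠(GN, NZ) = 90.00° ✓; |NZ| = 20.70 ✗.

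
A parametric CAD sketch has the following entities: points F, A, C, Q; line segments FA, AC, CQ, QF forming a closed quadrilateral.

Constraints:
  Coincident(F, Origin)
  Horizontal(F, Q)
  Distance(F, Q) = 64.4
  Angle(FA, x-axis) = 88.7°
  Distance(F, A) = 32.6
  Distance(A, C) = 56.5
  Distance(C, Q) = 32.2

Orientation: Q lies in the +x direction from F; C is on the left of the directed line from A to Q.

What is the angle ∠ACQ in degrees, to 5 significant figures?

104.09°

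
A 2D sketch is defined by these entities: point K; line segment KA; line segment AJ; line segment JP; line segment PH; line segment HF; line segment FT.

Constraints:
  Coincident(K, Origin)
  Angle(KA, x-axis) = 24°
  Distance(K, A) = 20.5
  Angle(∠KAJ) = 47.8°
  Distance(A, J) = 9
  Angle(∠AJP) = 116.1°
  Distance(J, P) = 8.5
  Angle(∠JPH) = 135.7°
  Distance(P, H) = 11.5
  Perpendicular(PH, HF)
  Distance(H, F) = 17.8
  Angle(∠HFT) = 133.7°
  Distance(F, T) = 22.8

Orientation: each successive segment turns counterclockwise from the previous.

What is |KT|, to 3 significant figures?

38.7

K is at the origin; KA runs at 24.0° with length 20.5, so A = (18.7, 8.34). ∠KAJ = 47.8° gives AJ at 156° from the x-axis; with |AJ| = 9.0, J = (10.5, 12.0). ∠AJP = 116.1° gives JP at -140° from the x-axis; with |JP| = 8.5, P = (3.99, 6.49). ∠JPH = 135.7° gives PH at -95.6° from the x-axis; with |PH| = 11.5, H = (2.87, -4.95). PH is perpendicular to HF, so HF runs at -5.60°; with |HF| = 17.8, F = (20.6, -6.69). ∠HFT = 133.7° gives FT at 40.7° from the x-axis; with |FT| = 22.8, T = (37.9, 8.18). Then |KT| = |T − K| = 38.7.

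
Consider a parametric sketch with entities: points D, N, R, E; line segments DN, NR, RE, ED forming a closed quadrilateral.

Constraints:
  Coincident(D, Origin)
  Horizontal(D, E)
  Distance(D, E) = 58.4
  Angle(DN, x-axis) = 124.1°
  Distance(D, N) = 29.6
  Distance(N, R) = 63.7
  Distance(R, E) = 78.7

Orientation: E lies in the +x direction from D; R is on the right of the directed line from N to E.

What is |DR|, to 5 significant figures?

40.128

D is at the origin; DE is horizontal with |DE| = 58.4 and E in +x, so E = (58.4, 0). DN runs at 124.1° with |DN| = 29.6, so N = (-16.595, 24.511). R is determined by |NR| = 63.7 and |RE| = 78.7 together: it lies at the intersection of circle(N, 63.7) and circle(E, 78.7). With |NE| = 78.899, the foot of the radical line on NE is 25.913 from N and the perpendicular offset is √(63.7² − 25.913²) = 58.191. Taking the right-of-NE solution: R = (-10.042, -38.851).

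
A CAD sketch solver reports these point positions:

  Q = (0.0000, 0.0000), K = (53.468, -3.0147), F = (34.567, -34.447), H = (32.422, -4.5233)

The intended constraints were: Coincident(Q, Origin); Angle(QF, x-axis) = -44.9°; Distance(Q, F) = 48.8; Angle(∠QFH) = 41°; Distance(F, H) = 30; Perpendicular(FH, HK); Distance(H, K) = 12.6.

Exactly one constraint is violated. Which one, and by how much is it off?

Distance(H, K) = 12.6 — off by 8.50.

Q = (0.00, 0.00) ✓; QF at -44.90° ✓; |QF| = 48.80 ✓; ∠QFH = 41.00° ✓; |FH| = 30.00 ✓; ∠(FH, HK) = 90.00° ✓; |HK| = 21.10 ✗.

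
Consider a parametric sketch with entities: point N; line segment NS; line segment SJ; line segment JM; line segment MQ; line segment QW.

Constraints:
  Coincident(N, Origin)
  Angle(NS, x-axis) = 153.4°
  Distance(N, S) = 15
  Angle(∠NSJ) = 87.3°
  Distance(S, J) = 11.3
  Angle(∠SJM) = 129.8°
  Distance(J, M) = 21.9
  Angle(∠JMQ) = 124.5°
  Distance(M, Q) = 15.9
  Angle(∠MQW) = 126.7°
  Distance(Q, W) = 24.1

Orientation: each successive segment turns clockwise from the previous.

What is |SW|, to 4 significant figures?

40.80

N is at the origin; NS runs at 153.4° with length 15.0, so S = (-13.41, 6.716). ∠NSJ = 87.3° gives SJ at 60.70° from the x-axis; with |SJ| = 11.3, J = (-7.882, 16.57). ∠SJM = 129.8° gives JM at 10.50° from the x-axis; with |JM| = 21.9, M = (13.65, 20.56). ∠JMQ = 124.5° gives MQ at -45.00° from the x-axis; with |MQ| = 15.9, Q = (24.89, 9.319). ∠MQW = 126.7° gives QW at -98.30° from the x-axis; with |QW| = 24.1, W = (21.42, -14.53). Then |SW| = |W − S| = 40.80.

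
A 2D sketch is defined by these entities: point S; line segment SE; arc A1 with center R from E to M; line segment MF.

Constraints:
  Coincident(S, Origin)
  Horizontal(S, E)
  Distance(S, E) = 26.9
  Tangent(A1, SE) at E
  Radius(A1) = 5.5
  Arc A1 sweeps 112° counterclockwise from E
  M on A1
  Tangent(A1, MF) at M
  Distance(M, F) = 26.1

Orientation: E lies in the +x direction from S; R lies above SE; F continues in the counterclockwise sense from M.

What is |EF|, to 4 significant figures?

32.10

S is at the origin; S and E share the same y with |SE| = 26.9 and E on the +x side, so E = (26.90, 0.000). A1 meets SE tangentially, so RE is at right angles to SE, so R = E + (0, 5.5) = (26.90, 5.500). On A1, E sits at bearing -90° from R; a 112° counterclockwise sweep puts M at bearing 22°, so M = R + 5.5·(cos 22°, sin 22°) = (32.00, 7.560). The tangent condition forces RM to be normal to MF, so MF runs along (−sin 22°, cos 22°); with |MF| = 26.1, F = (22.22, 31.76). Then |EF| = |F − E| = 32.10.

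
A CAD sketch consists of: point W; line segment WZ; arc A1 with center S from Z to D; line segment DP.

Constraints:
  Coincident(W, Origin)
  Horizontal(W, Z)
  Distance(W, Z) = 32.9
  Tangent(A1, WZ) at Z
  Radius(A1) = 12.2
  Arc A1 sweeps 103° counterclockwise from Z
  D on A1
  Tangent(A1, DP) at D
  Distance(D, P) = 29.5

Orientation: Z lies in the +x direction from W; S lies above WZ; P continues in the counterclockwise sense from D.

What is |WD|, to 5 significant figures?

47.215

W is at the origin; W and Z share the same y with |WZ| = 32.9 and Z on the +x side, so Z = (32.900, 0.0000). A1 meets WZ tangentially, so SZ is at right angles to WZ, so S = Z + (0, 12.2) = (32.900, 12.200). On A1, Z sits at bearing -90° from S; a 103° counterclockwise sweep puts D at bearing 13°, so D = S + 12.2·(cos 13°, sin 13°) = (44.787, 14.944). Then |WD| = |D − W| = 47.215.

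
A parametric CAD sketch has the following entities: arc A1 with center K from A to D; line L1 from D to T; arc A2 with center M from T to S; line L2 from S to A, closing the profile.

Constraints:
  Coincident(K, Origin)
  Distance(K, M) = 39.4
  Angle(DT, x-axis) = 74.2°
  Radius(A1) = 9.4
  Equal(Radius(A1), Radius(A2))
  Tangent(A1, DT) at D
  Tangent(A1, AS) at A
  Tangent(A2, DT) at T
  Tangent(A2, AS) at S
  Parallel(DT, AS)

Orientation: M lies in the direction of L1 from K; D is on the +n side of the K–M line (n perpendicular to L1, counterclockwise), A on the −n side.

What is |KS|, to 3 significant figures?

40.5

The slot axis is L1's direction at 74.2°, so u = (cos 74.2°, sin 74.2°) = (0.272, 0.962) and n = (−sin 74.2°, cos 74.2°) = (-0.962, 0.272). K is at the origin and M lies 39.4 along u from K, so M = 39.4·u = (10.7, 37.9). Tangency of A1 to both parallel lines with radius 9.4 puts D and A at K ± 9.4·n: D = (-9.04, 2.56), A = (9.04, -2.56). Equal radii place T and S the same way about M: T = M + 9.4·n = (1.68, 40.5), S = M − 9.4·n = (19.8, 35.4). Then |KS| = |S − K| = 40.5.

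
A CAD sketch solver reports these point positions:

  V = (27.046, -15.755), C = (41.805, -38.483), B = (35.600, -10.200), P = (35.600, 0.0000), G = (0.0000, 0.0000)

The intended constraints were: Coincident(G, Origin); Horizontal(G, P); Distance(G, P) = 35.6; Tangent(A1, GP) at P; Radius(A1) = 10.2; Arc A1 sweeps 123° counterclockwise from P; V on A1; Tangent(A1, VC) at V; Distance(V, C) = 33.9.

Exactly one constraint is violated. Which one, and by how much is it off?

Distance(V, C) = 33.9 — off by 6.80.

G = (0.00, 0.00) ✓; G.y = 0.00, P.y = 0.00 ✓; |GP| = 35.60 ✓; ∠(BP, PG) = 90.00° ✓; |BP| = 10.20 ✓; bearing(B→V) − bearing(B→P) = 123.0° ✓; |BV| = 10.20 ✓; ∠(BV, VC) = 90.00° ✓; |VC| = 27.10 ✗.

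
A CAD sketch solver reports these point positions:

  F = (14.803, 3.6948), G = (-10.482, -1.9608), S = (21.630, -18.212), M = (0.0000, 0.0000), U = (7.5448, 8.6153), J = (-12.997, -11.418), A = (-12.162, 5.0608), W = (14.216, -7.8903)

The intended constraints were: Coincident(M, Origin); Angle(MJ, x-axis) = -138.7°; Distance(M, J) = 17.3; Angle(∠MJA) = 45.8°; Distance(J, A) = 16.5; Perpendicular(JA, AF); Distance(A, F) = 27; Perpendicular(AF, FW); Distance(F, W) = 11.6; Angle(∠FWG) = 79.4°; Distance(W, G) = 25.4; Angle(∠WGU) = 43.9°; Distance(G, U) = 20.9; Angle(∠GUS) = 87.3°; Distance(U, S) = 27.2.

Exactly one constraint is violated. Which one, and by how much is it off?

Distance(U, S) = 27.2 — off by 3.10.

M = (0.00, 0.00) ✓; MJ at -138.7° ✓; |MJ| = 17.30 ✓; ∠MJA = 45.80° ✓; |JA| = 16.50 ✓; ∠(JA, AF) = 90.00° ✓; |AF| = 27.00 ✓; ∠(AF, FW) = 90.00° ✓; |FW| = 11.60 ✓; ∠FWG = 79.40° ✓; |WG| = 25.40 ✓; ∠WGU = 43.90° ✓; |GU| = 20.90 ✓; ∠GUS = 87.30° ✓; |US| = 30.30 ✗.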